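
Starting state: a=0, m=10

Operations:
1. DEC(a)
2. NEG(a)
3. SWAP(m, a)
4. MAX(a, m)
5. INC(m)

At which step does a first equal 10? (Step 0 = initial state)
Step 3

Tracing a:
Initial: a = 0
After step 1: a = -1
After step 2: a = 1
After step 3: a = 10 ← first occurrence
After step 4: a = 10
After step 5: a = 10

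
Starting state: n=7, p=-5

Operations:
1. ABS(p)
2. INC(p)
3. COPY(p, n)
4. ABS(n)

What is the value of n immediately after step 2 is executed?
n = 7

Tracing n through execution:
Initial: n = 7
After step 1 (ABS(p)): n = 7
After step 2 (INC(p)): n = 7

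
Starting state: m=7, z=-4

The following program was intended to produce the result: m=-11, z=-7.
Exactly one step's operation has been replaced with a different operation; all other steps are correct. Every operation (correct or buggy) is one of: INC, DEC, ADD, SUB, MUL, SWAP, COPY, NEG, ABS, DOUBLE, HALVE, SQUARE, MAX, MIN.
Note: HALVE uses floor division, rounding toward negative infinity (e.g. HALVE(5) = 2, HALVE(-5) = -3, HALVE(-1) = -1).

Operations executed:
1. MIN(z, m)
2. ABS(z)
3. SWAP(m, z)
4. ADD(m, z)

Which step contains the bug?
Step 2

Trace with buggy code:
Initial: m=7, z=-4
After step 1: m=7, z=-4
After step 2: m=7, z=4
After step 3: m=4, z=7
After step 4: m=11, z=7
Actual final m=11, z=7 ≠ expected m=-11, z=-7.
Step 2 is the only position where a single-operation replacement can produce the expected result.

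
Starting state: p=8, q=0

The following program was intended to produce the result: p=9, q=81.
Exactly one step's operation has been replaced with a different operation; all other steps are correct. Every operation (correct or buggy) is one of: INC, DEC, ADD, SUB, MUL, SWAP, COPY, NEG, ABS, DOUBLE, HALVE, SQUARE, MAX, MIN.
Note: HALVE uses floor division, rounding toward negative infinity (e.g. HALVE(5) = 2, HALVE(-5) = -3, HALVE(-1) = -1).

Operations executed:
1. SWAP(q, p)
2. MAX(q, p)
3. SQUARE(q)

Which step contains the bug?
Step 1

Trace with buggy code:
Initial: p=8, q=0
After step 1: p=0, q=8
After step 2: p=0, q=8
After step 3: p=0, q=64
Actual final p=0, q=64 ≠ expected p=9, q=81.
Step 1 is the only position where a single-operation replacement can produce the expected result.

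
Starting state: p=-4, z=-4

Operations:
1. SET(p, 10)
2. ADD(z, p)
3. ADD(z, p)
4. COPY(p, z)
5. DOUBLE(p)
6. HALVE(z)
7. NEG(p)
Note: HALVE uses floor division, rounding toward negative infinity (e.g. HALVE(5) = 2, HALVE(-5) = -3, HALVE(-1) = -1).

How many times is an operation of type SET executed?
1

Counting SET operations:
Step 1: SET(p, 10) ← SET
Total: 1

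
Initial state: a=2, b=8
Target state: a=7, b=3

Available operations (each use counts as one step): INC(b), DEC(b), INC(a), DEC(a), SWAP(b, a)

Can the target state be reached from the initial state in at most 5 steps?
Yes

Path (3 steps): DEC(b) → INC(a) → SWAP(b, a)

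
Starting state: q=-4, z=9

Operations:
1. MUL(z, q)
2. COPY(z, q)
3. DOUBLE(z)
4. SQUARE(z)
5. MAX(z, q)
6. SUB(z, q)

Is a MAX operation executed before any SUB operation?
Yes

First MAX: step 5
First SUB: step 6
Since 5 < 6, MAX comes first.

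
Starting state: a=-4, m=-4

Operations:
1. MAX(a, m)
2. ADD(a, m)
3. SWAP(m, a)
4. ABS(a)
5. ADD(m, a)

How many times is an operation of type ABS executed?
1

Counting ABS operations:
Step 4: ABS(a) ← ABS
Total: 1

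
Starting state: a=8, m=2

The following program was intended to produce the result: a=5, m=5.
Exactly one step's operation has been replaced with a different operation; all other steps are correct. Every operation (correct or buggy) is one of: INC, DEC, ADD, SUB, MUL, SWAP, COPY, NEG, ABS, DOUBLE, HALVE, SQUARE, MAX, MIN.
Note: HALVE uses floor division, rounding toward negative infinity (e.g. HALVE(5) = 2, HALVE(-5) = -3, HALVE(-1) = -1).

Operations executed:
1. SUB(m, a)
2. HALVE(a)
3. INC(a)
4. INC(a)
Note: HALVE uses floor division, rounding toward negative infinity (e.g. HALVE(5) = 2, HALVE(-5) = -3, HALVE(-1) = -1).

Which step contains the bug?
Step 4

Trace with buggy code:
Initial: a=8, m=2
After step 1: a=8, m=-6
After step 2: a=4, m=-6
After step 3: a=5, m=-6
After step 4: a=6, m=-6
Actual final a=6, m=-6 ≠ expected a=5, m=5.
Step 4 is the only position where a single-operation replacement can produce the expected result.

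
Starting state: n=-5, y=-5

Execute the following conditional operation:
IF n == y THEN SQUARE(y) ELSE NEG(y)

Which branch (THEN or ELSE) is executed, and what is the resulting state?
Branch: THEN, Final state: n=-5, y=25

Evaluating condition: n == y
n = -5, y = -5
Condition is True, so THEN branch executes
After SQUARE(y): n=-5, y=25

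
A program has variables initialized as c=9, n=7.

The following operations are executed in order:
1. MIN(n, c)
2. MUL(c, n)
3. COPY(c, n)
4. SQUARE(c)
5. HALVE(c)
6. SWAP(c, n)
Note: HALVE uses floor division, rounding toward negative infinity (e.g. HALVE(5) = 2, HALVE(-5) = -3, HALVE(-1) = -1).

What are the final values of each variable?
{c: 7, n: 24}

Step-by-step execution:
Initial: c=9, n=7
After step 1 (MIN(n, c)): c=9, n=7
After step 2 (MUL(c, n)): c=63, n=7
After step 3 (COPY(c, n)): c=7, n=7
After step 4 (SQUARE(c)): c=49, n=7
After step 5 (HALVE(c)): c=24, n=7
After step 6 (SWAP(c, n)): c=7, n=24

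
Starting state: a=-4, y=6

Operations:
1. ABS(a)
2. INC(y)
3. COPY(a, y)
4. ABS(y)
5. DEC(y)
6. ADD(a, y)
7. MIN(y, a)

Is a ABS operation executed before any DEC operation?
Yes

First ABS: step 1
First DEC: step 5
Since 1 < 5, ABS comes first.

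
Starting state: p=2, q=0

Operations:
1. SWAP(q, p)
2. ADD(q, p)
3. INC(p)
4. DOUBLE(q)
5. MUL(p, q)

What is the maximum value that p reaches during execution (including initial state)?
4

Values of p at each step:
Initial: p = 2
After step 1: p = 0
After step 2: p = 0
After step 3: p = 1
After step 4: p = 1
After step 5: p = 4 ← maximum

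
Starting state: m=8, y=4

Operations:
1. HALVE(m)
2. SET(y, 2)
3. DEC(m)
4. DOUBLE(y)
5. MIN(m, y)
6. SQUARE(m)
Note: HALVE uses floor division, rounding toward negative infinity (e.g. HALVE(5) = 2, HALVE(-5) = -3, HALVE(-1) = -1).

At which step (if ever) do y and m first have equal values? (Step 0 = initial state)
Step 1

y and m first become equal after step 1.

Comparing values at each step:
Initial: y=4, m=8
After step 1: y=4, m=4 ← equal!
After step 2: y=2, m=4
After step 3: y=2, m=3
After step 4: y=4, m=3
After step 5: y=4, m=3
After step 6: y=4, m=9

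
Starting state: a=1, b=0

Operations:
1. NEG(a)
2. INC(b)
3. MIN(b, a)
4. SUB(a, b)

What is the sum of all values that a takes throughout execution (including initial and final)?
-2

Values of a at each step:
Initial: a = 1
After step 1: a = -1
After step 2: a = -1
After step 3: a = -1
After step 4: a = 0
Sum = 1 + -1 + -1 + -1 + 0 = -2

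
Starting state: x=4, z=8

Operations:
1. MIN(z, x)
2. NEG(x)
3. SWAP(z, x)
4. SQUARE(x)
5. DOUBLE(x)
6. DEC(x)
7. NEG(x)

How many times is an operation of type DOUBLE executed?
1

Counting DOUBLE operations:
Step 5: DOUBLE(x) ← DOUBLE
Total: 1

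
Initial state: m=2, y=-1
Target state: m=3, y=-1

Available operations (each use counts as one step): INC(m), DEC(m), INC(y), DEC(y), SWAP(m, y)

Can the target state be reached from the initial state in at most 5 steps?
Yes

Path (1 step): INC(m)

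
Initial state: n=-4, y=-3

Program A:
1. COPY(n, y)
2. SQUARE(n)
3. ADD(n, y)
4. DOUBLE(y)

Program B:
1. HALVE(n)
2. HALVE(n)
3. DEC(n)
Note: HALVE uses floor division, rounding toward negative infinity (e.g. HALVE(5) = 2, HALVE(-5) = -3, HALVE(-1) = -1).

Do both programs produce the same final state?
No

Program A final state: n=6, y=-6
Program B final state: n=-2, y=-3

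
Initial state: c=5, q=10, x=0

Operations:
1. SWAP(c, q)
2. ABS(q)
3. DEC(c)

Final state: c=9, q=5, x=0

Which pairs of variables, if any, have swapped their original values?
None

Comparing initial and final values:
c: 5 → 9
q: 10 → 5
x: 0 → 0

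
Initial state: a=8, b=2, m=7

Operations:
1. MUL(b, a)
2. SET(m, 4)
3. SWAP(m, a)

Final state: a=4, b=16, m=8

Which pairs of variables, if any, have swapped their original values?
None

Comparing initial and final values:
m: 7 → 8
b: 2 → 16
a: 8 → 4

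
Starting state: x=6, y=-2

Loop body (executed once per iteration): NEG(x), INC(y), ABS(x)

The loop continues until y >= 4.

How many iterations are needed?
6

Tracing iterations:
Initial: x=6, y=-2
After iteration 1: x=6, y=-1
After iteration 2: x=6, y=0
After iteration 3: x=6, y=1
After iteration 4: x=6, y=2
After iteration 5: x=6, y=3
After iteration 6: x=6, y=4
y >= 4 now holds, so the loop exits after 6 iterations.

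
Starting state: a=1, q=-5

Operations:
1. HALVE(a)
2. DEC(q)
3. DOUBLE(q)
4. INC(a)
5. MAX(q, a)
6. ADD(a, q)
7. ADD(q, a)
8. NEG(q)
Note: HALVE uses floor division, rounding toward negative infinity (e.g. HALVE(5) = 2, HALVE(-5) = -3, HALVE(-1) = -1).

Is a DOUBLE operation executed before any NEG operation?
Yes

First DOUBLE: step 3
First NEG: step 8
Since 3 < 8, DOUBLE comes first.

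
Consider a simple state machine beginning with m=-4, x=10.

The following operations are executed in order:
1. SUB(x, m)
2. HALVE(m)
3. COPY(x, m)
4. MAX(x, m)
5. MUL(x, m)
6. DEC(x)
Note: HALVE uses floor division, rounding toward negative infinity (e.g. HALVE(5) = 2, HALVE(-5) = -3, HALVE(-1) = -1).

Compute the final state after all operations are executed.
{m: -2, x: 3}

Step-by-step execution:
Initial: m=-4, x=10
After step 1 (SUB(x, m)): m=-4, x=14
After step 2 (HALVE(m)): m=-2, x=14
After step 3 (COPY(x, m)): m=-2, x=-2
After step 4 (MAX(x, m)): m=-2, x=-2
After step 5 (MUL(x, m)): m=-2, x=4
After step 6 (DEC(x)): m=-2, x=3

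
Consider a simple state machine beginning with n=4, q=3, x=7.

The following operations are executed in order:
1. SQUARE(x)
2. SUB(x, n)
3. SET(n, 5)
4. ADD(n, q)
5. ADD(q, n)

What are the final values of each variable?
{n: 8, q: 11, x: 45}

Step-by-step execution:
Initial: n=4, q=3, x=7
After step 1 (SQUARE(x)): n=4, q=3, x=49
After step 2 (SUB(x, n)): n=4, q=3, x=45
After step 3 (SET(n, 5)): n=5, q=3, x=45
After step 4 (ADD(n, q)): n=8, q=3, x=45
After step 5 (ADD(q, n)): n=8, q=11, x=45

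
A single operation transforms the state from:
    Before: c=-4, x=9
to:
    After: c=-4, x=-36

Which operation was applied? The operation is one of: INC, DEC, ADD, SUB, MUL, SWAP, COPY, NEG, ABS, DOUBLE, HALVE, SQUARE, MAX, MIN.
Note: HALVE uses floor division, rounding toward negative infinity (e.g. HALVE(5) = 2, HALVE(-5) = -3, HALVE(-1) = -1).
MUL(x, c)

Analyzing the change:
Before: c=-4, x=9
After: c=-4, x=-36
Variable x changed from 9 to -36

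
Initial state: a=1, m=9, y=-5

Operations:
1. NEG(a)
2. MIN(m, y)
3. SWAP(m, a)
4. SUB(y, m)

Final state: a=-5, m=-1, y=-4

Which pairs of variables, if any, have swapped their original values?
None

Comparing initial and final values:
m: 9 → -1
y: -5 → -4
a: 1 → -5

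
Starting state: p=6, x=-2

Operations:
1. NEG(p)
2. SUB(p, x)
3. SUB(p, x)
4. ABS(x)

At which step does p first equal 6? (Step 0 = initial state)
Step 0

Tracing p:
Initial: p = 6 ← first occurrence
After step 1: p = -6
After step 2: p = -4
After step 3: p = -2
After step 4: p = -2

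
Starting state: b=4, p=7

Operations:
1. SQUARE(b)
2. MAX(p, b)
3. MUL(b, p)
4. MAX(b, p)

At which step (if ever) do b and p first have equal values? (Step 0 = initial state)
Step 2

b and p first become equal after step 2.

Comparing values at each step:
Initial: b=4, p=7
After step 1: b=16, p=7
After step 2: b=16, p=16 ← equal!
After step 3: b=256, p=16
After step 4: b=256, p=16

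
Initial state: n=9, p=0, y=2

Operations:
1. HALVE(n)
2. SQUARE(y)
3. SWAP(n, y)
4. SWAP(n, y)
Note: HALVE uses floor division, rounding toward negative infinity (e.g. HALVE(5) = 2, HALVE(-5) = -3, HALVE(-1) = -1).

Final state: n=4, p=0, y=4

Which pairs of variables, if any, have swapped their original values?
None

Comparing initial and final values:
p: 0 → 0
y: 2 → 4
n: 9 → 4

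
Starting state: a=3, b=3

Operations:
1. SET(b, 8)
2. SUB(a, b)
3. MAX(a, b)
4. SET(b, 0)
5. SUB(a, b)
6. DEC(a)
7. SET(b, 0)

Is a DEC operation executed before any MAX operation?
No

First DEC: step 6
First MAX: step 3
Since 6 > 3, MAX comes first.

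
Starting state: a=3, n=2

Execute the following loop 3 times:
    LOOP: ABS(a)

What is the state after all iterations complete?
a=3, n=2

Iteration trace:
Start: a=3, n=2
After iteration 1: a=3, n=2
After iteration 2: a=3, n=2
After iteration 3: a=3, n=2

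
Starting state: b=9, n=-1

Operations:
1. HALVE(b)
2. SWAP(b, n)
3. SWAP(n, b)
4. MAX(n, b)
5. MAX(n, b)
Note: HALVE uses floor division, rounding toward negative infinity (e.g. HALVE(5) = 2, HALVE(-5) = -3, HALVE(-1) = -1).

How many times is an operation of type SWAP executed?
2

Counting SWAP operations:
Step 2: SWAP(b, n) ← SWAP
Step 3: SWAP(n, b) ← SWAP
Total: 2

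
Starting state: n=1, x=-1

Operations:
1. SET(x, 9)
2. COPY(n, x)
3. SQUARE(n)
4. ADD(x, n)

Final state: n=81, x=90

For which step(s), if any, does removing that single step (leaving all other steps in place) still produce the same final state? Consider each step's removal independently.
None - removing any single step changes the final result

Testing removal of each single step:
Without step 1: final = n=1, x=0 (different)
Without step 2: final = n=1, x=10 (different)
Without step 3: final = n=9, x=18 (different)
Without step 4: final = n=81, x=9 (different)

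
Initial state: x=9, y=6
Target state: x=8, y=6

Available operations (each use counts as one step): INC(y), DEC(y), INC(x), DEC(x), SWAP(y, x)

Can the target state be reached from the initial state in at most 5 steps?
Yes

Path (1 step): DEC(x)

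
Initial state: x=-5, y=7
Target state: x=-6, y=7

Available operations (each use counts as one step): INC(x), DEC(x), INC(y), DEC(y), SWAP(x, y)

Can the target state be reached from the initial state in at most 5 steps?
Yes

Path (1 step): DEC(x)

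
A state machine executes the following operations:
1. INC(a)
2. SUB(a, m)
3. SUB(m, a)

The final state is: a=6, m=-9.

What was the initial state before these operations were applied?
a=2, m=-3

Working backwards:
Final state: a=6, m=-9
Before step 3 (SUB(m, a)): a=6, m=-3
Before step 2 (SUB(a, m)): a=3, m=-3
Before step 1 (INC(a)): a=2, m=-3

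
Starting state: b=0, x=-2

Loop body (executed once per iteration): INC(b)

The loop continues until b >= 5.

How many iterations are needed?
5

Tracing iterations:
Initial: b=0, x=-2
After iteration 1: b=1, x=-2
After iteration 2: b=2, x=-2
After iteration 3: b=3, x=-2
After iteration 4: b=4, x=-2
After iteration 5: b=5, x=-2
b >= 5 now holds, so the loop exits after 5 iterations.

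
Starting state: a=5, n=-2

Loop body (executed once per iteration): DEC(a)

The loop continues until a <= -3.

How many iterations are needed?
8

Tracing iterations:
Initial: a=5, n=-2
After iteration 1: a=4, n=-2
After iteration 2: a=3, n=-2
After iteration 3: a=2, n=-2
After iteration 4: a=1, n=-2
After iteration 5: a=0, n=-2
After iteration 6: a=-1, n=-2
After iteration 7: a=-2, n=-2
After iteration 8: a=-3, n=-2
a <= -3 now holds, so the loop exits after 8 iterations.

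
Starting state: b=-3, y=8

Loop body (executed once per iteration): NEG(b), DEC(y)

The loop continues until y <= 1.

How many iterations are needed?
7

Tracing iterations:
Initial: b=-3, y=8
After iteration 1: b=3, y=7
After iteration 2: b=-3, y=6
After iteration 3: b=3, y=5
After iteration 4: b=-3, y=4
After iteration 5: b=3, y=3
After iteration 6: b=-3, y=2
After iteration 7: b=3, y=1
y <= 1 now holds, so the loop exits after 7 iterations.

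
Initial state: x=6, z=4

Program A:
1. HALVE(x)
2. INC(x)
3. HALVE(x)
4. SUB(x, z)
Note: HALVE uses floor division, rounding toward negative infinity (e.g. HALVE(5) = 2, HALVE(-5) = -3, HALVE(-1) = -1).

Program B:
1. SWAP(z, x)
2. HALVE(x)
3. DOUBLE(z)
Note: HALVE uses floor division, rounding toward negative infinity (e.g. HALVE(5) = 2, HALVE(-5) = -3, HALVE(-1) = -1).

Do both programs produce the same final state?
No

Program A final state: x=-2, z=4
Program B final state: x=2, z=12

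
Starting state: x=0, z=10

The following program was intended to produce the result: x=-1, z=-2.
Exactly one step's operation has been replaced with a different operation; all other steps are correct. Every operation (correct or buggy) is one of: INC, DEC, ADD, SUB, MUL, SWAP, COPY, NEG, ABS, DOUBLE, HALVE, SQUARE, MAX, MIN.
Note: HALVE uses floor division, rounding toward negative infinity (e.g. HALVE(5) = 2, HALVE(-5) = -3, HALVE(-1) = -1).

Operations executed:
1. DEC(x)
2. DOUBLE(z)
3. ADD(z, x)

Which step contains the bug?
Step 2

Trace with buggy code:
Initial: x=0, z=10
After step 1: x=-1, z=10
After step 2: x=-1, z=20
After step 3: x=-1, z=19
Actual final x=-1, z=19 ≠ expected x=-1, z=-2.
Step 2 is the only position where a single-operation replacement can produce the expected result.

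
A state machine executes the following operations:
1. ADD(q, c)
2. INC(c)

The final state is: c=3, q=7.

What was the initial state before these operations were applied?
c=2, q=5

Working backwards:
Final state: c=3, q=7
Before step 2 (INC(c)): c=2, q=7
Before step 1 (ADD(q, c)): c=2, q=5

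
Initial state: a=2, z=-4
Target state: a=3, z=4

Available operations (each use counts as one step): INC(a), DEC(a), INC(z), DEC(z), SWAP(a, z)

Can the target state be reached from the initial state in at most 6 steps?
No

The target state cannot be reached within 6 steps.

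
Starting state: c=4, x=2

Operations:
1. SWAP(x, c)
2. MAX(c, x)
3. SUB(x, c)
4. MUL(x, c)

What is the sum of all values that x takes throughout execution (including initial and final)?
10

Values of x at each step:
Initial: x = 2
After step 1: x = 4
After step 2: x = 4
After step 3: x = 0
After step 4: x = 0
Sum = 2 + 4 + 4 + 0 + 0 = 10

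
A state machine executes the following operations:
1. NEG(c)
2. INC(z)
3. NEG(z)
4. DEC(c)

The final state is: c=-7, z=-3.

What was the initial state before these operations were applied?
c=6, z=2

Working backwards:
Final state: c=-7, z=-3
Before step 4 (DEC(c)): c=-6, z=-3
Before step 3 (NEG(z)): c=-6, z=3
Before step 2 (INC(z)): c=-6, z=2
Before step 1 (NEG(c)): c=6, z=2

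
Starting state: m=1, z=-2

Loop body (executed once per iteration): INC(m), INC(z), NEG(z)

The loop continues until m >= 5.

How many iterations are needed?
4

Tracing iterations:
Initial: m=1, z=-2
After iteration 1: m=2, z=1
After iteration 2: m=3, z=-2
After iteration 3: m=4, z=1
After iteration 4: m=5, z=-2
m >= 5 now holds, so the loop exits after 4 iterations.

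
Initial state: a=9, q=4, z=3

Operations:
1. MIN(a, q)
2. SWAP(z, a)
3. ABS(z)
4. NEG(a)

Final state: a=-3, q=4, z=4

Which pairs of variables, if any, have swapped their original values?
None

Comparing initial and final values:
a: 9 → -3
z: 3 → 4
q: 4 → 4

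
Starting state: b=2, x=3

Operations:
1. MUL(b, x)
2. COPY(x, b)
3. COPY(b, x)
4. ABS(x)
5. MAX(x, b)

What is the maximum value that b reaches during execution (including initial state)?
6

Values of b at each step:
Initial: b = 2
After step 1: b = 6 ← maximum
After step 2: b = 6
After step 3: b = 6
After step 4: b = 6
After step 5: b = 6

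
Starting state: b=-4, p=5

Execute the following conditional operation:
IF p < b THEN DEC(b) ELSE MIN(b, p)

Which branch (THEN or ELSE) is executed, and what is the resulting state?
Branch: ELSE, Final state: b=-4, p=5

Evaluating condition: p < b
p = 5, b = -4
Condition is False, so ELSE branch executes
After MIN(b, p): b=-4, p=5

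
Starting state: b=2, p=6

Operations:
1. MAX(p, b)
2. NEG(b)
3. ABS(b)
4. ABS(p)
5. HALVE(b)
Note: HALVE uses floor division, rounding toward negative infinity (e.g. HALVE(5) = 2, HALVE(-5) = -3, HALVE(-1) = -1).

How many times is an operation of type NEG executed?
1

Counting NEG operations:
Step 2: NEG(b) ← NEG
Total: 1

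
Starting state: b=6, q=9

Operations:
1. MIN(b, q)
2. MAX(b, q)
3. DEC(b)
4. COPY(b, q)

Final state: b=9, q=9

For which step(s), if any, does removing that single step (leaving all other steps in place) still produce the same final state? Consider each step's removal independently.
Step(s) 1, 2, 3

Testing removal of each single step:
Without step 1: final = b=9, q=9 (same)
Without step 2: final = b=9, q=9 (same)
Without step 3: final = b=9, q=9 (same)
Without step 4: final = b=8, q=9 (different)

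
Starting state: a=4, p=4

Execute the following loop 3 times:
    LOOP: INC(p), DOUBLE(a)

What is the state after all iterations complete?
a=32, p=7

Iteration trace:
Start: a=4, p=4
After iteration 1: a=8, p=5
After iteration 2: a=16, p=6
After iteration 3: a=32, p=7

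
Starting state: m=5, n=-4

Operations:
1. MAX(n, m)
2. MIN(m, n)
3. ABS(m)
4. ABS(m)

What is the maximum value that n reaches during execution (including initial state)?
5

Values of n at each step:
Initial: n = -4
After step 1: n = 5 ← maximum
After step 2: n = 5
After step 3: n = 5
After step 4: n = 5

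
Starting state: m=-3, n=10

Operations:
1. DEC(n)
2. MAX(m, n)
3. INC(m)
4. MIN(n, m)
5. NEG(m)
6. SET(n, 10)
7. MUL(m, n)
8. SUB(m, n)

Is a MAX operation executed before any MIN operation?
Yes

First MAX: step 2
First MIN: step 4
Since 2 < 4, MAX comes first.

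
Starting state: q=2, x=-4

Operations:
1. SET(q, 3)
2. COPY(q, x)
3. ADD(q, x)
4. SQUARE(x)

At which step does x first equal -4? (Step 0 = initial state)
Step 0

Tracing x:
Initial: x = -4 ← first occurrence
After step 1: x = -4
After step 2: x = -4
After step 3: x = -4
After step 4: x = 16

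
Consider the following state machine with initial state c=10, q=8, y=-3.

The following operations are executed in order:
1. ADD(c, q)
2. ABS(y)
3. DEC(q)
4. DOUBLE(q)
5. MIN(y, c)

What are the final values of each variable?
{c: 18, q: 14, y: 3}

Step-by-step execution:
Initial: c=10, q=8, y=-3
After step 1 (ADD(c, q)): c=18, q=8, y=-3
After step 2 (ABS(y)): c=18, q=8, y=3
After step 3 (DEC(q)): c=18, q=7, y=3
After step 4 (DOUBLE(q)): c=18, q=14, y=3
After step 5 (MIN(y, c)): c=18, q=14, y=3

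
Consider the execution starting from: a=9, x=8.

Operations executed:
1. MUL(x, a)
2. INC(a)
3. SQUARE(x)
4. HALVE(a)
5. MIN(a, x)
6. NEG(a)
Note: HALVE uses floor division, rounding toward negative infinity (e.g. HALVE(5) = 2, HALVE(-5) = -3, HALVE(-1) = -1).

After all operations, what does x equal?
x = 5184

Tracing execution:
Step 1: MUL(x, a) → x = 72
Step 2: INC(a) → x = 72
Step 3: SQUARE(x) → x = 5184
Step 4: HALVE(a) → x = 5184
Step 5: MIN(a, x) → x = 5184
Step 6: NEG(a) → x = 5184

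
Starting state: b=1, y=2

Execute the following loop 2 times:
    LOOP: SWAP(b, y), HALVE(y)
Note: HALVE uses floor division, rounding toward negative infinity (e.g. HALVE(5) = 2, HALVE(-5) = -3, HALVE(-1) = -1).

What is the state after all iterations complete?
b=0, y=1

Iteration trace:
Start: b=1, y=2
After iteration 1: b=2, y=0
After iteration 2: b=0, y=1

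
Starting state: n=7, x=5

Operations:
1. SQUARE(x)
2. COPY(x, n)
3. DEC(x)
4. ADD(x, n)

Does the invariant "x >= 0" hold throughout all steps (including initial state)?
Yes

The invariant holds at every step.

State at each step:
Initial: n=7, x=5
After step 1: n=7, x=25
After step 2: n=7, x=7
After step 3: n=7, x=6
After step 4: n=7, x=13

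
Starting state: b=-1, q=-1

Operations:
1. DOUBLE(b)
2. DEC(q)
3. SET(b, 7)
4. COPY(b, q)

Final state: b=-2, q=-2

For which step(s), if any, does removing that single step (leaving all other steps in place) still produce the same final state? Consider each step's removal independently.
Step(s) 1, 3

Testing removal of each single step:
Without step 1: final = b=-2, q=-2 (same)
Without step 2: final = b=-1, q=-1 (different)
Without step 3: final = b=-2, q=-2 (same)
Without step 4: final = b=7, q=-2 (different)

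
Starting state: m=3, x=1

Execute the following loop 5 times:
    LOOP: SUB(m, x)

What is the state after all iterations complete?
m=-2, x=1

Iteration trace:
Start: m=3, x=1
After iteration 1: m=2, x=1
After iteration 2: m=1, x=1
After iteration 3: m=0, x=1
After iteration 4: m=-1, x=1
After iteration 5: m=-2, x=1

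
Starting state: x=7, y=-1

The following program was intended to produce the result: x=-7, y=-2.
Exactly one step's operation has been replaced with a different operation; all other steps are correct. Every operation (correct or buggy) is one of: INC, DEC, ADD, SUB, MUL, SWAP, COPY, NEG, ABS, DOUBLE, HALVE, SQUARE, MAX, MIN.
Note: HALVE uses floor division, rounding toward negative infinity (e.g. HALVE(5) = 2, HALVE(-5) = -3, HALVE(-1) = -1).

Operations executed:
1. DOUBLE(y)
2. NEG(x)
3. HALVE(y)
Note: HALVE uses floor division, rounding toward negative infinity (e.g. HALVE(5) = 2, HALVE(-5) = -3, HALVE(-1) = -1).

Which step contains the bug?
Step 3

Trace with buggy code:
Initial: x=7, y=-1
After step 1: x=7, y=-2
After step 2: x=-7, y=-2
After step 3: x=-7, y=-1
Actual final x=-7, y=-1 ≠ expected x=-7, y=-2.
Step 3 is the only position where a single-operation replacement can produce the expected result.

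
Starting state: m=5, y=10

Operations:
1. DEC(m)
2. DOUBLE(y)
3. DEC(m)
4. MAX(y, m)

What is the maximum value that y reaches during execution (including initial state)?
20

Values of y at each step:
Initial: y = 10
After step 1: y = 10
After step 2: y = 20 ← maximum
After step 3: y = 20
After step 4: y = 20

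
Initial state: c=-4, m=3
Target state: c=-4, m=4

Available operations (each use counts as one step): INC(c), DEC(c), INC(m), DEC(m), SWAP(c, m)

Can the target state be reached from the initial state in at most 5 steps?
Yes

Path (1 step): INC(m)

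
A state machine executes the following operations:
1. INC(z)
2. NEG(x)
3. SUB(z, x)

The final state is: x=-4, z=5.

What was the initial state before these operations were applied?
x=4, z=0

Working backwards:
Final state: x=-4, z=5
Before step 3 (SUB(z, x)): x=-4, z=1
Before step 2 (NEG(x)): x=4, z=1
Before step 1 (INC(z)): x=4, z=0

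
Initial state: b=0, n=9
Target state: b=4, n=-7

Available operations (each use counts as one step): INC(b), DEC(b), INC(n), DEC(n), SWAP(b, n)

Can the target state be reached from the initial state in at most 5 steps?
No

The target state cannot be reached within 5 steps.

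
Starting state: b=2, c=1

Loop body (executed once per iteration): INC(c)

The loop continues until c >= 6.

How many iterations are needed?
5

Tracing iterations:
Initial: b=2, c=1
After iteration 1: b=2, c=2
After iteration 2: b=2, c=3
After iteration 3: b=2, c=4
After iteration 4: b=2, c=5
After iteration 5: b=2, c=6
c >= 6 now holds, so the loop exits after 5 iterations.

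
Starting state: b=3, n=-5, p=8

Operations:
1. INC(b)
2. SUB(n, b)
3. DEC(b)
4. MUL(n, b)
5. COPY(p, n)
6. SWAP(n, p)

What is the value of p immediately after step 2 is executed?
p = 8

Tracing p through execution:
Initial: p = 8
After step 1 (INC(b)): p = 8
After step 2 (SUB(n, b)): p = 8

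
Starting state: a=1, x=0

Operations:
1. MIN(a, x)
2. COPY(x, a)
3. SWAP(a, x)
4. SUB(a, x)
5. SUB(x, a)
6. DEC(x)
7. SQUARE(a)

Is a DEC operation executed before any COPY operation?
No

First DEC: step 6
First COPY: step 2
Since 6 > 2, COPY comes first.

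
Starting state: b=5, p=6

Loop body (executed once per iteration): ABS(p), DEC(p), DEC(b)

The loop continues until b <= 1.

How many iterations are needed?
4

Tracing iterations:
Initial: b=5, p=6
After iteration 1: b=4, p=5
After iteration 2: b=3, p=4
After iteration 3: b=2, p=3
After iteration 4: b=1, p=2
b <= 1 now holds, so the loop exits after 4 iterations.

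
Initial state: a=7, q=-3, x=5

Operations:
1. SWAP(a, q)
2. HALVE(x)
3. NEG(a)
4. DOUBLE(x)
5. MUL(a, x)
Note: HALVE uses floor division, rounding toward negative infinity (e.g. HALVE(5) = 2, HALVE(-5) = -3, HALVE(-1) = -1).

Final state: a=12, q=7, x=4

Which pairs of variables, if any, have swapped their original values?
None

Comparing initial and final values:
x: 5 → 4
q: -3 → 7
a: 7 → 12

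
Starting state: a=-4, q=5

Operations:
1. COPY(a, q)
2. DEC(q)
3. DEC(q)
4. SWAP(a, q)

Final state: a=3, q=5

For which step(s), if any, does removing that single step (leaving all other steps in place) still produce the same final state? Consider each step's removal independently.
None - removing any single step changes the final result

Testing removal of each single step:
Without step 1: final = a=3, q=-4 (different)
Without step 2: final = a=4, q=5 (different)
Without step 3: final = a=4, q=5 (different)
Without step 4: final = a=5, q=3 (different)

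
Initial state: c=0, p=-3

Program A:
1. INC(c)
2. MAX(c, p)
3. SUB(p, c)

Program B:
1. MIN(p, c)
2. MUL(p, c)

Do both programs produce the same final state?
No

Program A final state: c=1, p=-4
Program B final state: c=0, p=0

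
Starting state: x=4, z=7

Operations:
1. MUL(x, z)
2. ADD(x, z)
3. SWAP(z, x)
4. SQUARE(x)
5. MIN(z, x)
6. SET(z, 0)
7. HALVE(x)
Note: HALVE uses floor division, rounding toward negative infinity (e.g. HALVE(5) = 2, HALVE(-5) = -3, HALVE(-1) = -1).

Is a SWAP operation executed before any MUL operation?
No

First SWAP: step 3
First MUL: step 1
Since 3 > 1, MUL comes first.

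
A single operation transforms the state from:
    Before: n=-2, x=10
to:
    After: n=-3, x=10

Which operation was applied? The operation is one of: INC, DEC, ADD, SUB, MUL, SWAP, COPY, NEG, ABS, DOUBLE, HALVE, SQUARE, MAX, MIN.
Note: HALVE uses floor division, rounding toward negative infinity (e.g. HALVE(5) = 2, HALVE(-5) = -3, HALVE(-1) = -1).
DEC(n)

Analyzing the change:
Before: n=-2, x=10
After: n=-3, x=10
Variable n changed from -2 to -3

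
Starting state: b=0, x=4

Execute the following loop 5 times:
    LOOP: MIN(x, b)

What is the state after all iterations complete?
b=0, x=0

Iteration trace:
Start: b=0, x=4
After iteration 1: b=0, x=0
After iteration 2: b=0, x=0
After iteration 3: b=0, x=0
After iteration 4: b=0, x=0
After iteration 5: b=0, x=0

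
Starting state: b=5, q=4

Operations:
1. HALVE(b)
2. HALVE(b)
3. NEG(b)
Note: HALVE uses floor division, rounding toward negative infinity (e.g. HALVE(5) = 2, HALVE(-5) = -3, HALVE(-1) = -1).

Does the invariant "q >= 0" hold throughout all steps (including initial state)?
Yes

The invariant holds at every step.

State at each step:
Initial: b=5, q=4
After step 1: b=2, q=4
After step 2: b=1, q=4
After step 3: b=-1, q=4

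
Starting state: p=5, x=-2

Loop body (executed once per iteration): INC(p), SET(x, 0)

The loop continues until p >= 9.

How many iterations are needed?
4

Tracing iterations:
Initial: p=5, x=-2
After iteration 1: p=6, x=0
After iteration 2: p=7, x=0
After iteration 3: p=8, x=0
After iteration 4: p=9, x=0
p >= 9 now holds, so the loop exits after 4 iterations.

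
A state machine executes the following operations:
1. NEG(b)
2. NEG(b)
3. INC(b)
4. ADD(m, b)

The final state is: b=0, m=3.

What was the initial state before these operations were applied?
b=-1, m=3

Working backwards:
Final state: b=0, m=3
Before step 4 (ADD(m, b)): b=0, m=3
Before step 3 (INC(b)): b=-1, m=3
Before step 2 (NEG(b)): b=1, m=3
Before step 1 (NEG(b)): b=-1, m=3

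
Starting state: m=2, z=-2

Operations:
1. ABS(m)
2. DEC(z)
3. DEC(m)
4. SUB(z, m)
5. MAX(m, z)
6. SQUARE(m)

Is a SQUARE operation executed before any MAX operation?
No

First SQUARE: step 6
First MAX: step 5
Since 6 > 5, MAX comes first.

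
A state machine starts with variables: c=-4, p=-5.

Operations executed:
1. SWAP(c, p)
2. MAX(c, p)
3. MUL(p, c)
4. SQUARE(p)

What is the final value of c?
c = -4

Tracing execution:
Step 1: SWAP(c, p) → c = -5
Step 2: MAX(c, p) → c = -4
Step 3: MUL(p, c) → c = -4
Step 4: SQUARE(p) → c = -4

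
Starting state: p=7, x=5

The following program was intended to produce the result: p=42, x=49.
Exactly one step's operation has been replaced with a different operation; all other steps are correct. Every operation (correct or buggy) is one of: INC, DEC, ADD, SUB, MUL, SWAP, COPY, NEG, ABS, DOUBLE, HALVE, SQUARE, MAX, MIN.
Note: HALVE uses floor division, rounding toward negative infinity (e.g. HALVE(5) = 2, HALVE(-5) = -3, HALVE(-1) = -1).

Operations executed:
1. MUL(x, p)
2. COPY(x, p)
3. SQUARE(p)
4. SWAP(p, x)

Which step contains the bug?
Step 2

Trace with buggy code:
Initial: p=7, x=5
After step 1: p=7, x=35
After step 2: p=7, x=7
After step 3: p=49, x=7
After step 4: p=7, x=49
Actual final p=7, x=49 ≠ expected p=42, x=49.
Step 2 is the only position where a single-operation replacement can produce the expected result.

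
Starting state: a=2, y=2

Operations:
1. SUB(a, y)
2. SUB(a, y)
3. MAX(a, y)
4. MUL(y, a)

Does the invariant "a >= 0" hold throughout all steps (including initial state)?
No, violated after step 2

The invariant is violated after step 2.

State at each step:
Initial: a=2, y=2
After step 1: a=0, y=2
After step 2: a=-2, y=2
After step 3: a=2, y=2
After step 4: a=2, y=4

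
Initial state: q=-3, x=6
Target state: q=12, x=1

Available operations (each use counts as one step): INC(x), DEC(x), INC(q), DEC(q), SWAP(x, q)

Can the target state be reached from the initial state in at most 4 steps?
No

The target state cannot be reached within 4 steps.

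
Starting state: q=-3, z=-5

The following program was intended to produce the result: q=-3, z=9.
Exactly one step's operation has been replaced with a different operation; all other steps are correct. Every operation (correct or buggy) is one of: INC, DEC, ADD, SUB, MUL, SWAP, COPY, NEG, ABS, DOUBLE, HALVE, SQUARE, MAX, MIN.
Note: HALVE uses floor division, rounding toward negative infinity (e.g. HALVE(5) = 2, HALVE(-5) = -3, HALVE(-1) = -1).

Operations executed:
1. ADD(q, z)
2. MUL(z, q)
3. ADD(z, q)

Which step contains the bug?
Step 1

Trace with buggy code:
Initial: q=-3, z=-5
After step 1: q=-8, z=-5
After step 2: q=-8, z=40
After step 3: q=-8, z=32
Actual final q=-8, z=32 ≠ expected q=-3, z=9.
Step 1 is the only position where a single-operation replacement can produce the expected result.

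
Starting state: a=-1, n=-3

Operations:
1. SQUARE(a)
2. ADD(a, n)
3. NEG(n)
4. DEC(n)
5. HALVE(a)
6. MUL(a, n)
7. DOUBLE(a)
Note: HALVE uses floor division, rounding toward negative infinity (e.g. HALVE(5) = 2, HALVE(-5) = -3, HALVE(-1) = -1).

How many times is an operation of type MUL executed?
1

Counting MUL operations:
Step 6: MUL(a, n) ← MUL
Total: 1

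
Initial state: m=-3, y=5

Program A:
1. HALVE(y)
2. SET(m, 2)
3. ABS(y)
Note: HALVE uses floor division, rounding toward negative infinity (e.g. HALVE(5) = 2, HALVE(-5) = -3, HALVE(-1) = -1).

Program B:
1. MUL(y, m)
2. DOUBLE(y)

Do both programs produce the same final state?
No

Program A final state: m=2, y=2
Program B final state: m=-3, y=-30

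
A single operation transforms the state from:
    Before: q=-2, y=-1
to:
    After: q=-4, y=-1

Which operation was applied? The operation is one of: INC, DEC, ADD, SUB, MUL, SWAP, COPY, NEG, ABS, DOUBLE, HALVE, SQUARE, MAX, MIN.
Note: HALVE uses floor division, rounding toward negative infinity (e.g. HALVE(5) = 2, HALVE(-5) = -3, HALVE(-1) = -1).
DOUBLE(q)

Analyzing the change:
Before: q=-2, y=-1
After: q=-4, y=-1
Variable q changed from -2 to -4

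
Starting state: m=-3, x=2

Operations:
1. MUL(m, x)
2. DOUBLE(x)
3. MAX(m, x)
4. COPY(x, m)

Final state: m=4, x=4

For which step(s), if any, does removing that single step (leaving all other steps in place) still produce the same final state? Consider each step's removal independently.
Step(s) 1, 4

Testing removal of each single step:
Without step 1: final = m=4, x=4 (same)
Without step 2: final = m=2, x=2 (different)
Without step 3: final = m=-6, x=-6 (different)
Without step 4: final = m=4, x=4 (same)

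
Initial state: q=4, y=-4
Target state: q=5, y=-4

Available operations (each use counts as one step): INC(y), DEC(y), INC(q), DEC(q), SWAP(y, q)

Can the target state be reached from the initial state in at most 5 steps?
Yes

Path (1 step): INC(q)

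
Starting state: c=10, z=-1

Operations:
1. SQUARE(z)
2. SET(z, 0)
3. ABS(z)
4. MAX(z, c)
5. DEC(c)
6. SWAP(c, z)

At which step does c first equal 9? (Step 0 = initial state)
Step 5

Tracing c:
Initial: c = 10
After step 1: c = 10
After step 2: c = 10
After step 3: c = 10
After step 4: c = 10
After step 5: c = 9 ← first occurrence
After step 6: c = 10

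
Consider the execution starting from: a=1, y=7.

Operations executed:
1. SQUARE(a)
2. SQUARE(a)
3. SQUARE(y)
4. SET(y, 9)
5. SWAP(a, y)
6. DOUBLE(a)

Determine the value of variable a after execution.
a = 18

Tracing execution:
Step 1: SQUARE(a) → a = 1
Step 2: SQUARE(a) → a = 1
Step 3: SQUARE(y) → a = 1
Step 4: SET(y, 9) → a = 1
Step 5: SWAP(a, y) → a = 9
Step 6: DOUBLE(a) → a = 18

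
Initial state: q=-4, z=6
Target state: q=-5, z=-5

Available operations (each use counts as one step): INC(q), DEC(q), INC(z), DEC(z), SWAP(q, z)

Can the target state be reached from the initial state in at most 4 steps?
No

The target state cannot be reached within 4 steps.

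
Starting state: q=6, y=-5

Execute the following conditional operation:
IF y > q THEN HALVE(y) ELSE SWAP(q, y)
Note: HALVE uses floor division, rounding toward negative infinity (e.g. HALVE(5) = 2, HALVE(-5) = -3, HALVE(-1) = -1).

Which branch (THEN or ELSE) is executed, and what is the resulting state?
Branch: ELSE, Final state: q=-5, y=6

Evaluating condition: y > q
y = -5, q = 6
Condition is False, so ELSE branch executes
After SWAP(q, y): q=-5, y=6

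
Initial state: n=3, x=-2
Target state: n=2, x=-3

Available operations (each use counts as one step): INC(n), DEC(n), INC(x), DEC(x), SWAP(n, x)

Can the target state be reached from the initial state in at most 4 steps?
Yes

Path (2 steps): DEC(n) → DEC(x)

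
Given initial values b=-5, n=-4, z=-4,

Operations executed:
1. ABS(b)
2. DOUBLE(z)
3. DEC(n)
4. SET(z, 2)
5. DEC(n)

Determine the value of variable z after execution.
z = 2

Tracing execution:
Step 1: ABS(b) → z = -4
Step 2: DOUBLE(z) → z = -8
Step 3: DEC(n) → z = -8
Step 4: SET(z, 2) → z = 2
Step 5: DEC(n) → z = 2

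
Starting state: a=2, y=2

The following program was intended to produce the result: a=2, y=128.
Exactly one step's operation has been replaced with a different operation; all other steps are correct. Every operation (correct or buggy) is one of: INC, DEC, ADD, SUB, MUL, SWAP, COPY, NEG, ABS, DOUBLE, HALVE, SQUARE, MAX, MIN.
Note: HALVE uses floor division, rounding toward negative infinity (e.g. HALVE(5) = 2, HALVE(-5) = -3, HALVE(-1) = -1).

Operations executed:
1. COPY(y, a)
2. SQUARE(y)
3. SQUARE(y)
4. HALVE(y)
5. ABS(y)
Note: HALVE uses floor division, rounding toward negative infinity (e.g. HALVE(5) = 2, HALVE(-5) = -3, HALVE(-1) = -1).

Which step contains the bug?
Step 1

Trace with buggy code:
Initial: a=2, y=2
After step 1: a=2, y=2
After step 2: a=2, y=4
After step 3: a=2, y=16
After step 4: a=2, y=8
After step 5: a=2, y=8
Actual final a=2, y=8 ≠ expected a=2, y=128.
Step 1 is the only position where a single-operation replacement can produce the expected result.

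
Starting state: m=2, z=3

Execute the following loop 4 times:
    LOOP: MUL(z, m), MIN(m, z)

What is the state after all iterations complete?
m=2, z=48

Iteration trace:
Start: m=2, z=3
After iteration 1: m=2, z=6
After iteration 2: m=2, z=12
After iteration 3: m=2, z=24
After iteration 4: m=2, z=48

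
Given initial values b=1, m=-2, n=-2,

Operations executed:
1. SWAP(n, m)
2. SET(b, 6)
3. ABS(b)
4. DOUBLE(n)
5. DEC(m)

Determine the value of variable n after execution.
n = -4

Tracing execution:
Step 1: SWAP(n, m) → n = -2
Step 2: SET(b, 6) → n = -2
Step 3: ABS(b) → n = -2
Step 4: DOUBLE(n) → n = -4
Step 5: DEC(m) → n = -4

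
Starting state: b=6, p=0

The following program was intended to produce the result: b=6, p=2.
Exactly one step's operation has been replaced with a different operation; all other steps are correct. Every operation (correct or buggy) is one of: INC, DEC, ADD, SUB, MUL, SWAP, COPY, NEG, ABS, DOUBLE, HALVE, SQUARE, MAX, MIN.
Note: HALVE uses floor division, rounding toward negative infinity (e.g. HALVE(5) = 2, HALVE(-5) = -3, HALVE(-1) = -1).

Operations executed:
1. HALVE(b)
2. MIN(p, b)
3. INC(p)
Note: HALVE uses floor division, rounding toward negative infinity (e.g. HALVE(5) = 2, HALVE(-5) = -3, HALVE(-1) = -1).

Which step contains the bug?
Step 1

Trace with buggy code:
Initial: b=6, p=0
After step 1: b=3, p=0
After step 2: b=3, p=0
After step 3: b=3, p=1
Actual final b=3, p=1 ≠ expected b=6, p=2.
Step 1 is the only position where a single-operation replacement can produce the expected result.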